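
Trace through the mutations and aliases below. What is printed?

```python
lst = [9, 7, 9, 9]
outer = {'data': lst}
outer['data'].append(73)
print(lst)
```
[9, 7, 9, 9, 73]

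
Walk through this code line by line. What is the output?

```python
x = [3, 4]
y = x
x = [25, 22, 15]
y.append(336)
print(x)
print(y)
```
[25, 22, 15]
[3, 4, 336]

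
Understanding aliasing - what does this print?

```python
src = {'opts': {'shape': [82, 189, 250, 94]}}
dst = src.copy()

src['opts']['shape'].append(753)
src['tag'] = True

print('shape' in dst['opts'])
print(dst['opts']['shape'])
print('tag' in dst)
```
True
[82, 189, 250, 94, 753]
False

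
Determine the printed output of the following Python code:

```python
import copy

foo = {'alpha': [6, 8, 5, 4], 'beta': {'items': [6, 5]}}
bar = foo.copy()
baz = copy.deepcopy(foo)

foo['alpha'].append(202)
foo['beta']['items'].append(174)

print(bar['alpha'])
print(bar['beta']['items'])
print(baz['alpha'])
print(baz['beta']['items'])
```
[6, 8, 5, 4, 202]
[6, 5, 174]
[6, 8, 5, 4]
[6, 5]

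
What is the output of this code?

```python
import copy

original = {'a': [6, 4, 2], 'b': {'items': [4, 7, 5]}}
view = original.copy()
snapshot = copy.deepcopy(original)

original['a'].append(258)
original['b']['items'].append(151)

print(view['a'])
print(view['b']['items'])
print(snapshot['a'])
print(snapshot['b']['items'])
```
[6, 4, 2, 258]
[4, 7, 5, 151]
[6, 4, 2]
[4, 7, 5]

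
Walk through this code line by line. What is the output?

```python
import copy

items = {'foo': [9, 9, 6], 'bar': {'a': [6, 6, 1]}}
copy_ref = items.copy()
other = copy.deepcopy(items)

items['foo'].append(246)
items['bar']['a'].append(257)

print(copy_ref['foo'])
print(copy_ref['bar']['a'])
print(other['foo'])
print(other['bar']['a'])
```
[9, 9, 6, 246]
[6, 6, 1, 257]
[9, 9, 6]
[6, 6, 1]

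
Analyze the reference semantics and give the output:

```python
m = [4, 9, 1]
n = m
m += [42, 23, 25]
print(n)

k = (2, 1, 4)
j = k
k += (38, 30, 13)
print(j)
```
[4, 9, 1, 42, 23, 25]
(2, 1, 4)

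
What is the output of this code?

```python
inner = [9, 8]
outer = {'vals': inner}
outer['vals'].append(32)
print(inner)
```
[9, 8, 32]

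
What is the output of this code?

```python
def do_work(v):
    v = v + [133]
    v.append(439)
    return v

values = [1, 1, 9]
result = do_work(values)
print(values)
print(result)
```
[1, 1, 9]
[1, 1, 9, 133, 439]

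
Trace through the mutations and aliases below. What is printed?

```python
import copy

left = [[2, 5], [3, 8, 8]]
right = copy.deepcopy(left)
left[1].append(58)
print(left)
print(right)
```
[[2, 5], [3, 8, 8, 58]]
[[2, 5], [3, 8, 8]]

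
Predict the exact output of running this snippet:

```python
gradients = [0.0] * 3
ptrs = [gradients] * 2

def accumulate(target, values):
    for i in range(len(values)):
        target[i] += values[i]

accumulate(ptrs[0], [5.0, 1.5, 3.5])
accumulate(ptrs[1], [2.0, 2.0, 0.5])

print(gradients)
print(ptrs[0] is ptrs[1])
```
[7.0, 3.5, 4.0]
True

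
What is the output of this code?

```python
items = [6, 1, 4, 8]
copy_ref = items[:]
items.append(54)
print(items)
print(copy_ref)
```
[6, 1, 4, 8, 54]
[6, 1, 4, 8]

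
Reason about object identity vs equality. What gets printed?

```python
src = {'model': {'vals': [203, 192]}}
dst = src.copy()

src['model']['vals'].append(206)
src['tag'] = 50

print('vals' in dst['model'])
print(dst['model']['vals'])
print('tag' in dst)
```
True
[203, 192, 206]
False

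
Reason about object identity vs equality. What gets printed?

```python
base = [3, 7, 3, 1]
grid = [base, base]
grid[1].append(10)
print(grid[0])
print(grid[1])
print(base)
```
[3, 7, 3, 1, 10]
[3, 7, 3, 1, 10]
[3, 7, 3, 1, 10]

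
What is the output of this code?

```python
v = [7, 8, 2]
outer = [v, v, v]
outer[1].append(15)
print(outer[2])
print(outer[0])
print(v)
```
[7, 8, 2, 15]
[7, 8, 2, 15]
[7, 8, 2, 15]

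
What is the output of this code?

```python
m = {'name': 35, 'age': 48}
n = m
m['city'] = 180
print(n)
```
{'name': 35, 'age': 48, 'city': 180}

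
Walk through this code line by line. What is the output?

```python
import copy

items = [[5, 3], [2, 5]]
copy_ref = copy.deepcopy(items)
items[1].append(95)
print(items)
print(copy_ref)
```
[[5, 3], [2, 5, 95]]
[[5, 3], [2, 5]]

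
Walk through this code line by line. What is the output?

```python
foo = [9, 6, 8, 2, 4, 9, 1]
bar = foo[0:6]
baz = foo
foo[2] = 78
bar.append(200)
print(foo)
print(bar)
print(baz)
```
[9, 6, 78, 2, 4, 9, 1]
[9, 6, 8, 2, 4, 9, 200]
[9, 6, 78, 2, 4, 9, 1]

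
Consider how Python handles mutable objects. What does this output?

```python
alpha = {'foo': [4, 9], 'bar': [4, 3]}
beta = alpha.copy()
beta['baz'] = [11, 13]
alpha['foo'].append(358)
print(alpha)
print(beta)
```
{'foo': [4, 9, 358], 'bar': [4, 3]}
{'foo': [4, 9, 358], 'bar': [4, 3], 'baz': [11, 13]}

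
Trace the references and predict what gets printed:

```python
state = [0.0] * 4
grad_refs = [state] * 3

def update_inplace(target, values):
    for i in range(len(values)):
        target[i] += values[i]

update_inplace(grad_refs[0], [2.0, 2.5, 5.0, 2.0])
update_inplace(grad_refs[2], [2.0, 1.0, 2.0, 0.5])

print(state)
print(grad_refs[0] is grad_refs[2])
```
[4.0, 3.5, 7.0, 2.5]
True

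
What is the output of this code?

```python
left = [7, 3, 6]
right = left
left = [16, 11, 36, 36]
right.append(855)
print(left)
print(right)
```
[16, 11, 36, 36]
[7, 3, 6, 855]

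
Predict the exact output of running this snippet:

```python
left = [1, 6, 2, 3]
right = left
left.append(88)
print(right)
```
[1, 6, 2, 3, 88]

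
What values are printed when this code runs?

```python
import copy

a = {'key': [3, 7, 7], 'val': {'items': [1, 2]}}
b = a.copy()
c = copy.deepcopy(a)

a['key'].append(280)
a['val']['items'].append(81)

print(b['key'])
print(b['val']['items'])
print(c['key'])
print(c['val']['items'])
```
[3, 7, 7, 280]
[1, 2, 81]
[3, 7, 7]
[1, 2]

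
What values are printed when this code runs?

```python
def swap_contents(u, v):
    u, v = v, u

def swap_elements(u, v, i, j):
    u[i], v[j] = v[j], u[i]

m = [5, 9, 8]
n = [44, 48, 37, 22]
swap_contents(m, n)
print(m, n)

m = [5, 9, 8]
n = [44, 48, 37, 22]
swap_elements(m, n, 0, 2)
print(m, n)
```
[5, 9, 8] [44, 48, 37, 22]
[37, 9, 8] [44, 48, 5, 22]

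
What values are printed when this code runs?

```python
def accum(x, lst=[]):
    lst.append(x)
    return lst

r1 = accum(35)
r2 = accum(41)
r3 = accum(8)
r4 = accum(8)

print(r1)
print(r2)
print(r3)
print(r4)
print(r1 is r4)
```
[35, 41, 8, 8]
[35, 41, 8, 8]
[35, 41, 8, 8]
[35, 41, 8, 8]
True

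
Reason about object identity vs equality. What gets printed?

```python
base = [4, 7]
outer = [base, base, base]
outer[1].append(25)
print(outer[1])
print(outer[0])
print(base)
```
[4, 7, 25]
[4, 7, 25]
[4, 7, 25]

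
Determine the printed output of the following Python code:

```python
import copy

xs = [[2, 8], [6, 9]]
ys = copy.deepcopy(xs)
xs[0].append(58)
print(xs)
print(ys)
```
[[2, 8, 58], [6, 9]]
[[2, 8], [6, 9]]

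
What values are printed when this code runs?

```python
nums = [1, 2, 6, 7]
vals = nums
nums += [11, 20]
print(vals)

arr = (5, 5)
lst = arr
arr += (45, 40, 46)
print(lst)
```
[1, 2, 6, 7, 11, 20]
(5, 5)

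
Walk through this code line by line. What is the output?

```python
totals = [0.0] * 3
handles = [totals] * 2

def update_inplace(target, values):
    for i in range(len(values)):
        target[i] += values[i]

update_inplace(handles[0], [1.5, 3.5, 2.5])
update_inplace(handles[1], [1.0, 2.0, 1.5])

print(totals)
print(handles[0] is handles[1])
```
[2.5, 5.5, 4.0]
True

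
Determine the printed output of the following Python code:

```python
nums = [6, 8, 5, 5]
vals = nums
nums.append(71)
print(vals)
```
[6, 8, 5, 5, 71]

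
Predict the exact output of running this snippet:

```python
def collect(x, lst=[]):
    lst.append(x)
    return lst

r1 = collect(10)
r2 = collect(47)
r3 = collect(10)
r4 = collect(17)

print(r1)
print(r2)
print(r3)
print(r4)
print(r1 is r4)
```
[10, 47, 10, 17]
[10, 47, 10, 17]
[10, 47, 10, 17]
[10, 47, 10, 17]
True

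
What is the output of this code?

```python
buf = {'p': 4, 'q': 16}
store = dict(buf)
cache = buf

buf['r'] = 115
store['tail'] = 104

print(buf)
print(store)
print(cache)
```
{'p': 4, 'q': 16, 'r': 115}
{'p': 4, 'q': 16, 'tail': 104}
{'p': 4, 'q': 16, 'r': 115}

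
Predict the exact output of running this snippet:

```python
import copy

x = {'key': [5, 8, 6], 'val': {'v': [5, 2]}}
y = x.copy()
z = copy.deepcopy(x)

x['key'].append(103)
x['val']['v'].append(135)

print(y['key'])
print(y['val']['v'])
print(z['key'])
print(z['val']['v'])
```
[5, 8, 6, 103]
[5, 2, 135]
[5, 8, 6]
[5, 2]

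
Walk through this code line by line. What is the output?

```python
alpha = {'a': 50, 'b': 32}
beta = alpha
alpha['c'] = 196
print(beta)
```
{'a': 50, 'b': 32, 'c': 196}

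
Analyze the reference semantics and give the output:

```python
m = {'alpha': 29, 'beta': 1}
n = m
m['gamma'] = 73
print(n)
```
{'alpha': 29, 'beta': 1, 'gamma': 73}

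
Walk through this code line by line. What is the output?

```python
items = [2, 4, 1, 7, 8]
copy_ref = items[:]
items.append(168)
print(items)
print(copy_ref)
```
[2, 4, 1, 7, 8, 168]
[2, 4, 1, 7, 8]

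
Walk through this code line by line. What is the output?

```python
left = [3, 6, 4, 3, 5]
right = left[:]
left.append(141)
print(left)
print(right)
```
[3, 6, 4, 3, 5, 141]
[3, 6, 4, 3, 5]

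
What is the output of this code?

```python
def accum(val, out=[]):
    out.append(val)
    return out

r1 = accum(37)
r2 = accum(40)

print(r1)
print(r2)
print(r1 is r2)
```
[37, 40]
[37, 40]
True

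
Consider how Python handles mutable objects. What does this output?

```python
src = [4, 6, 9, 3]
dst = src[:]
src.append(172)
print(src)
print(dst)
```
[4, 6, 9, 3, 172]
[4, 6, 9, 3]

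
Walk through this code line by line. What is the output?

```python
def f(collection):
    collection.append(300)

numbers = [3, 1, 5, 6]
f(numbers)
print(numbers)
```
[3, 1, 5, 6, 300]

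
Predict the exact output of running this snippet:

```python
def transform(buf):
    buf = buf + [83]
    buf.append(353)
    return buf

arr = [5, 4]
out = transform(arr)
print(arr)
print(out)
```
[5, 4]
[5, 4, 83, 353]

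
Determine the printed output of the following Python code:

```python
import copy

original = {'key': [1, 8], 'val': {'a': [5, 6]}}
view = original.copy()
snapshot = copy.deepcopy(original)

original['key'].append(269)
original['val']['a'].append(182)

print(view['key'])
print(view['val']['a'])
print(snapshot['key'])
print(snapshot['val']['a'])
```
[1, 8, 269]
[5, 6, 182]
[1, 8]
[5, 6]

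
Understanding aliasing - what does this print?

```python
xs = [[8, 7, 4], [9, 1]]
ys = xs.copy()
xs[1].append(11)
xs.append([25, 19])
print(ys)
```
[[8, 7, 4], [9, 1, 11]]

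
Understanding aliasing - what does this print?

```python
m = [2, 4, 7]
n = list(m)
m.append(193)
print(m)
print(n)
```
[2, 4, 7, 193]
[2, 4, 7]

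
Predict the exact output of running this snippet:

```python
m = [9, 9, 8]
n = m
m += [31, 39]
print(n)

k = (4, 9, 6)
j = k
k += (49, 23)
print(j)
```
[9, 9, 8, 31, 39]
(4, 9, 6)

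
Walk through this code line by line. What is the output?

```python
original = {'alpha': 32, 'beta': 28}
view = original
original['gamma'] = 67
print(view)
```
{'alpha': 32, 'beta': 28, 'gamma': 67}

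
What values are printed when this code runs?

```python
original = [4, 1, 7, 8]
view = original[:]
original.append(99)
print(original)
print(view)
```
[4, 1, 7, 8, 99]
[4, 1, 7, 8]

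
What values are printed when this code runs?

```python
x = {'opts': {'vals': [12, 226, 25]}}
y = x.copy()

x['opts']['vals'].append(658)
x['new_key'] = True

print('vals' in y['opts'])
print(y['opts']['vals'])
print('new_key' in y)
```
True
[12, 226, 25, 658]
False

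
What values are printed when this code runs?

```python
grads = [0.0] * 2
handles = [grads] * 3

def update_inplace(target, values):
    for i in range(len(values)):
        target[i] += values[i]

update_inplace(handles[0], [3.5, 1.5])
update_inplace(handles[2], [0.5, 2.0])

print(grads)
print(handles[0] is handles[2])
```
[4.0, 3.5]
True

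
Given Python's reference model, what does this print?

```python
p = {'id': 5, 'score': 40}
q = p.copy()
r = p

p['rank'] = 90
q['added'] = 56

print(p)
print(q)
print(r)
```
{'id': 5, 'score': 40, 'rank': 90}
{'id': 5, 'score': 40, 'added': 56}
{'id': 5, 'score': 40, 'rank': 90}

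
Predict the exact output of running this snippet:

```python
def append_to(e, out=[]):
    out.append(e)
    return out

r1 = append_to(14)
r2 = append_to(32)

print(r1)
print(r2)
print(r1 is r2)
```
[14, 32]
[14, 32]
True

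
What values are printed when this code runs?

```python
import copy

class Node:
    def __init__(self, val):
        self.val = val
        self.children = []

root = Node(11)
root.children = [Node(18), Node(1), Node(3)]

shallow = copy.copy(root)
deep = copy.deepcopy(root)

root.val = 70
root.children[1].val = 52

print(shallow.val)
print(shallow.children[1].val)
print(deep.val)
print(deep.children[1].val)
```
11
52
11
1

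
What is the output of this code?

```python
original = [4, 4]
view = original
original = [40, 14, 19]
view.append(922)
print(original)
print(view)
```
[40, 14, 19]
[4, 4, 922]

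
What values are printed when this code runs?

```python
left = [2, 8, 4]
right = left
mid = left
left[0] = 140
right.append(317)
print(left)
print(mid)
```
[140, 8, 4, 317]
[140, 8, 4, 317]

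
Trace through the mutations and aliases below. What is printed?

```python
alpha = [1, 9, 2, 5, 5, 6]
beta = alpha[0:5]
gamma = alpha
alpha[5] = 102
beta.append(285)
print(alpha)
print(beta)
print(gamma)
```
[1, 9, 2, 5, 5, 102]
[1, 9, 2, 5, 5, 285]
[1, 9, 2, 5, 5, 102]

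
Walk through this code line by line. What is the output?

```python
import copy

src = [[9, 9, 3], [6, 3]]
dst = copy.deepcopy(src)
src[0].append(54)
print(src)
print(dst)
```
[[9, 9, 3, 54], [6, 3]]
[[9, 9, 3], [6, 3]]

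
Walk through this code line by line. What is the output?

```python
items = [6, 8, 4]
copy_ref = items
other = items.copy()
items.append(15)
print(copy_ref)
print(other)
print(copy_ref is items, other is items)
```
[6, 8, 4, 15]
[6, 8, 4]
True False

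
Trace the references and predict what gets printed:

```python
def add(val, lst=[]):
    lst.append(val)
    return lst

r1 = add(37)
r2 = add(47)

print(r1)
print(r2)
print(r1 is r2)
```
[37, 47]
[37, 47]
True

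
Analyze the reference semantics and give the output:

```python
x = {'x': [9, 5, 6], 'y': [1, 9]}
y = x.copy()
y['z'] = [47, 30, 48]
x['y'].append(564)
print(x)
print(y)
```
{'x': [9, 5, 6], 'y': [1, 9, 564]}
{'x': [9, 5, 6], 'y': [1, 9, 564], 'z': [47, 30, 48]}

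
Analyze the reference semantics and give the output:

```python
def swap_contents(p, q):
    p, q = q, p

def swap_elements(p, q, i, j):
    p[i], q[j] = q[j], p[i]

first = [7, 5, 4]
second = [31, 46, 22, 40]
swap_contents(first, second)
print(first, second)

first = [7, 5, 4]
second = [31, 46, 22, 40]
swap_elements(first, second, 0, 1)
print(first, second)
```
[7, 5, 4] [31, 46, 22, 40]
[46, 5, 4] [31, 7, 22, 40]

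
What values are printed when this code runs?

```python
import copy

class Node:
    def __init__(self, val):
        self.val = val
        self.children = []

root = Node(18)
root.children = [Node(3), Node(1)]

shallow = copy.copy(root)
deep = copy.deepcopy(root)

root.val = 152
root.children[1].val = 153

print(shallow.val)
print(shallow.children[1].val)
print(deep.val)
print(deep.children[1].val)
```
18
153
18
1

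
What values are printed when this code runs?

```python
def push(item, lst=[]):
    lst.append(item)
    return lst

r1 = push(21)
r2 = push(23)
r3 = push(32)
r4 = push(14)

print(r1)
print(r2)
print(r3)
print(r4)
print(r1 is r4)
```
[21, 23, 32, 14]
[21, 23, 32, 14]
[21, 23, 32, 14]
[21, 23, 32, 14]
True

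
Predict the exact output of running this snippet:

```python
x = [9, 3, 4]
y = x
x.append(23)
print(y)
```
[9, 3, 4, 23]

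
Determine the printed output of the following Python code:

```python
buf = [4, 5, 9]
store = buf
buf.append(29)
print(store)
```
[4, 5, 9, 29]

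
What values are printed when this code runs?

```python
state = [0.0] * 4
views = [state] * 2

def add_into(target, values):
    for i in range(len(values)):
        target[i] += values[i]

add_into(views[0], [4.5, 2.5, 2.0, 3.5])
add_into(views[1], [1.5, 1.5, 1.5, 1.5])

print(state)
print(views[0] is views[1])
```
[6.0, 4.0, 3.5, 5.0]
True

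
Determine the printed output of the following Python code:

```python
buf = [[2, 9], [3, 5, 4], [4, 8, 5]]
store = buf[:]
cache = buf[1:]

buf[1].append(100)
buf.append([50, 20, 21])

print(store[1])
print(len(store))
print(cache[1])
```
[3, 5, 4, 100]
3
[4, 8, 5]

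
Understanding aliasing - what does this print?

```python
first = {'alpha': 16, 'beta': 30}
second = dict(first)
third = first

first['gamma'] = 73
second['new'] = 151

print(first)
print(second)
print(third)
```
{'alpha': 16, 'beta': 30, 'gamma': 73}
{'alpha': 16, 'beta': 30, 'new': 151}
{'alpha': 16, 'beta': 30, 'gamma': 73}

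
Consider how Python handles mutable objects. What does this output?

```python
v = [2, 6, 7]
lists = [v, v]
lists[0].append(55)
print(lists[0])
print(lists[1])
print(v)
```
[2, 6, 7, 55]
[2, 6, 7, 55]
[2, 6, 7, 55]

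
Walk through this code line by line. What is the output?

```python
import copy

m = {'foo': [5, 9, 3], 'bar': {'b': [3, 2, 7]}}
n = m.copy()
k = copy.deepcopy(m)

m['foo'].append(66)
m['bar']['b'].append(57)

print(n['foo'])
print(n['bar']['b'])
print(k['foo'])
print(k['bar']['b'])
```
[5, 9, 3, 66]
[3, 2, 7, 57]
[5, 9, 3]
[3, 2, 7]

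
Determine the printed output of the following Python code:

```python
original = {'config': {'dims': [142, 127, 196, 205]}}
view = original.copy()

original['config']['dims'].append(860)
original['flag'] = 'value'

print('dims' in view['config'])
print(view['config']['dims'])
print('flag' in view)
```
True
[142, 127, 196, 205, 860]
False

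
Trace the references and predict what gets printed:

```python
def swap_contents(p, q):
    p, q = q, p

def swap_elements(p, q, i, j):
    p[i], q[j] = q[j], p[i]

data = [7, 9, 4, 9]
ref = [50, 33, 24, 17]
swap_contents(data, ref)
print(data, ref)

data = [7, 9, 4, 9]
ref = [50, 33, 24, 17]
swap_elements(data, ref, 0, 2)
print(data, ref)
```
[7, 9, 4, 9] [50, 33, 24, 17]
[24, 9, 4, 9] [50, 33, 7, 17]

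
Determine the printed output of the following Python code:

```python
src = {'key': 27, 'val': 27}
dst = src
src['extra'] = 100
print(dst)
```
{'key': 27, 'val': 27, 'extra': 100}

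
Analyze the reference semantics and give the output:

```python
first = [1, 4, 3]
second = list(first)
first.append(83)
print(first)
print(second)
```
[1, 4, 3, 83]
[1, 4, 3]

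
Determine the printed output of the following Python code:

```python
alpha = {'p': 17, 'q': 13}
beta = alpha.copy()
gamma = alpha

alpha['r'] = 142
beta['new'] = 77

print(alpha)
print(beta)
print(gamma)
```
{'p': 17, 'q': 13, 'r': 142}
{'p': 17, 'q': 13, 'new': 77}
{'p': 17, 'q': 13, 'r': 142}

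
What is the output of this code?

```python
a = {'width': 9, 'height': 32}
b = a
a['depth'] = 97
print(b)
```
{'width': 9, 'height': 32, 'depth': 97}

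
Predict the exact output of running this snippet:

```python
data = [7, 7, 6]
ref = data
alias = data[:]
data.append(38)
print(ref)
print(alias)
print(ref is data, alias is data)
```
[7, 7, 6, 38]
[7, 7, 6]
True False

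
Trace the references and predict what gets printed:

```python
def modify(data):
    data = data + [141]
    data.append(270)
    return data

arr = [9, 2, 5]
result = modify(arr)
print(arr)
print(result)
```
[9, 2, 5]
[9, 2, 5, 141, 270]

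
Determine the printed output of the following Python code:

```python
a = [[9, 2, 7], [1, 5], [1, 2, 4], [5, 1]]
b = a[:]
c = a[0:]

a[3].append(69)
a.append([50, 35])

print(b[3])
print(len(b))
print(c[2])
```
[5, 1, 69]
4
[1, 2, 4]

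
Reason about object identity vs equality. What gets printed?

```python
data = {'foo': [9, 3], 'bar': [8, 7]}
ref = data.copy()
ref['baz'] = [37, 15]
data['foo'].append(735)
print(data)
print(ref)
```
{'foo': [9, 3, 735], 'bar': [8, 7]}
{'foo': [9, 3, 735], 'bar': [8, 7], 'baz': [37, 15]}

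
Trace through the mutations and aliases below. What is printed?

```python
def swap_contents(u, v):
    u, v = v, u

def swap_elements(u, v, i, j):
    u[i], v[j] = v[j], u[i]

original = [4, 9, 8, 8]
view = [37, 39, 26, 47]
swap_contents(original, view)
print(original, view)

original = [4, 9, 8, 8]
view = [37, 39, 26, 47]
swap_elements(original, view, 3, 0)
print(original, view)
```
[4, 9, 8, 8] [37, 39, 26, 47]
[4, 9, 8, 37] [8, 39, 26, 47]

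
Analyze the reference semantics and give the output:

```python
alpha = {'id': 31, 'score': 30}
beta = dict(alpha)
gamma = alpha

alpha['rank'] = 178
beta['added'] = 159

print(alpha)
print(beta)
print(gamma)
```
{'id': 31, 'score': 30, 'rank': 178}
{'id': 31, 'score': 30, 'added': 159}
{'id': 31, 'score': 30, 'rank': 178}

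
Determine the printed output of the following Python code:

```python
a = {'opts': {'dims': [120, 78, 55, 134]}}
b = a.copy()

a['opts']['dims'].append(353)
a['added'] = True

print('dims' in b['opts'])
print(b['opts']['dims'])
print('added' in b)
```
True
[120, 78, 55, 134, 353]
False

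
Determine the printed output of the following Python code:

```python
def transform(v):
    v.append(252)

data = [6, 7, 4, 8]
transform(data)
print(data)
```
[6, 7, 4, 8, 252]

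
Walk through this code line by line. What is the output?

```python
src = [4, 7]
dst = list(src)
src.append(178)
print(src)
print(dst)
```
[4, 7, 178]
[4, 7]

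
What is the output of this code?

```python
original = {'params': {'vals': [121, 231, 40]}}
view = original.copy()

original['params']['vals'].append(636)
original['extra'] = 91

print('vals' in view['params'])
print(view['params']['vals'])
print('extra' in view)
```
True
[121, 231, 40, 636]
False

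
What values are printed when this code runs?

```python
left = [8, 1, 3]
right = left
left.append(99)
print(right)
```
[8, 1, 3, 99]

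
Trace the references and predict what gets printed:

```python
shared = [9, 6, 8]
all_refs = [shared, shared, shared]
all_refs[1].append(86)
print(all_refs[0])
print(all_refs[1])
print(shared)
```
[9, 6, 8, 86]
[9, 6, 8, 86]
[9, 6, 8, 86]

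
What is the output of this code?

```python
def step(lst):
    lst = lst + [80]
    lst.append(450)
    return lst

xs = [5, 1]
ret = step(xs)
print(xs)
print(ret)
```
[5, 1]
[5, 1, 80, 450]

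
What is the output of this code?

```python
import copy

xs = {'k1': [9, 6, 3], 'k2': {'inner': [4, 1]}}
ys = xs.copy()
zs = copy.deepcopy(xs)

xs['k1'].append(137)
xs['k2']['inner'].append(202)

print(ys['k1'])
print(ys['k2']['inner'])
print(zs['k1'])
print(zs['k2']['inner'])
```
[9, 6, 3, 137]
[4, 1, 202]
[9, 6, 3]
[4, 1]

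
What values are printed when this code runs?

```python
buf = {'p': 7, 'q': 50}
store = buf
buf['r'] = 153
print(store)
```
{'p': 7, 'q': 50, 'r': 153}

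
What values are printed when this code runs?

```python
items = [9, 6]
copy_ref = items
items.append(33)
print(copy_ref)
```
[9, 6, 33]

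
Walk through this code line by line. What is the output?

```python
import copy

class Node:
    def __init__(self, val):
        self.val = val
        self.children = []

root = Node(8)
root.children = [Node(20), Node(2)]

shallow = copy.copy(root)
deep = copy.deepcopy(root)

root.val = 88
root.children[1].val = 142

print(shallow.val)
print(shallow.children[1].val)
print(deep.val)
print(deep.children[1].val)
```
8
142
8
2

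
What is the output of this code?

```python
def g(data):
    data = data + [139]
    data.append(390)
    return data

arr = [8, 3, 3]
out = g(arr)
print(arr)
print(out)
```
[8, 3, 3]
[8, 3, 3, 139, 390]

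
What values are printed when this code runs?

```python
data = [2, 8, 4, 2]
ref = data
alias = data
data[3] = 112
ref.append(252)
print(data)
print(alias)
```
[2, 8, 4, 112, 252]
[2, 8, 4, 112, 252]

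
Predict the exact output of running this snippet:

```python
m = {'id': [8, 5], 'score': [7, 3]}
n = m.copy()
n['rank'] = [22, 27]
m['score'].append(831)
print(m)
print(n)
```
{'id': [8, 5], 'score': [7, 3, 831]}
{'id': [8, 5], 'score': [7, 3, 831], 'rank': [22, 27]}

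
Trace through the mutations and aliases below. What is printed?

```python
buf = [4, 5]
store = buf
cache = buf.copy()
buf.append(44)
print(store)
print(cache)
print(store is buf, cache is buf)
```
[4, 5, 44]
[4, 5]
True False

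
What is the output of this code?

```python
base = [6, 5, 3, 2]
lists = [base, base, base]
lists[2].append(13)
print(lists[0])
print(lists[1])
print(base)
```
[6, 5, 3, 2, 13]
[6, 5, 3, 2, 13]
[6, 5, 3, 2, 13]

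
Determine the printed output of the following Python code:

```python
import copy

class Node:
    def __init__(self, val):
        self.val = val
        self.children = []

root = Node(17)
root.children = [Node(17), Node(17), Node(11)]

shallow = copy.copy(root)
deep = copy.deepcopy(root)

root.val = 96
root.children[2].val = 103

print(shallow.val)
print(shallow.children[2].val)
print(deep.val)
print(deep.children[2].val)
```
17
103
17
11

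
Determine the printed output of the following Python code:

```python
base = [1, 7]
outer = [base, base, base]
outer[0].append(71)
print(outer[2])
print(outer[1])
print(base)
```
[1, 7, 71]
[1, 7, 71]
[1, 7, 71]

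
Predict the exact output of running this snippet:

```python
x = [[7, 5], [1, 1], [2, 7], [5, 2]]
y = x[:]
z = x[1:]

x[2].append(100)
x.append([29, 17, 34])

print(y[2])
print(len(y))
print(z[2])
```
[2, 7, 100]
4
[5, 2]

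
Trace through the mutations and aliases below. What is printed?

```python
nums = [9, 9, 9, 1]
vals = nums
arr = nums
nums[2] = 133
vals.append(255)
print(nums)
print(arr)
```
[9, 9, 133, 1, 255]
[9, 9, 133, 1, 255]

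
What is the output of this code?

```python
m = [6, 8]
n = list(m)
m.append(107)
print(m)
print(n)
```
[6, 8, 107]
[6, 8]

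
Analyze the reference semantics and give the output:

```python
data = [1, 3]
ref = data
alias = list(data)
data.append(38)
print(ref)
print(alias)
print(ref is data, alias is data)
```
[1, 3, 38]
[1, 3]
True False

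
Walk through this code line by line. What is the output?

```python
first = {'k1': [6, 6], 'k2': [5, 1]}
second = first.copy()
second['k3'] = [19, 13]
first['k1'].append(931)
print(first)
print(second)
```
{'k1': [6, 6, 931], 'k2': [5, 1]}
{'k1': [6, 6, 931], 'k2': [5, 1], 'k3': [19, 13]}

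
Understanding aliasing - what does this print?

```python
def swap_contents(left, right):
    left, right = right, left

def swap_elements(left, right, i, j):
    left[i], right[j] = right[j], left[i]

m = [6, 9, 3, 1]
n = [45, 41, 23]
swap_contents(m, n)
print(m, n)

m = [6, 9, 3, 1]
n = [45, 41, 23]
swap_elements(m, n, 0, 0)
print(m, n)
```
[6, 9, 3, 1] [45, 41, 23]
[45, 9, 3, 1] [6, 41, 23]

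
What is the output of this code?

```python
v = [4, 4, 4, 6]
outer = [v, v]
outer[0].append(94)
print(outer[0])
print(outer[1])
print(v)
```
[4, 4, 4, 6, 94]
[4, 4, 4, 6, 94]
[4, 4, 4, 6, 94]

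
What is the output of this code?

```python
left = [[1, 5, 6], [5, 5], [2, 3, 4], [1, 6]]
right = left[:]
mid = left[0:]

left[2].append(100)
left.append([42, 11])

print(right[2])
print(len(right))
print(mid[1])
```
[2, 3, 4, 100]
4
[5, 5]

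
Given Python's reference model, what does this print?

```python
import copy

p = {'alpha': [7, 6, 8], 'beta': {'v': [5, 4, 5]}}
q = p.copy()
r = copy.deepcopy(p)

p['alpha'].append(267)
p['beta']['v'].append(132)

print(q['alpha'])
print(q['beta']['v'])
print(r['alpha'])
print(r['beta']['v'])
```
[7, 6, 8, 267]
[5, 4, 5, 132]
[7, 6, 8]
[5, 4, 5]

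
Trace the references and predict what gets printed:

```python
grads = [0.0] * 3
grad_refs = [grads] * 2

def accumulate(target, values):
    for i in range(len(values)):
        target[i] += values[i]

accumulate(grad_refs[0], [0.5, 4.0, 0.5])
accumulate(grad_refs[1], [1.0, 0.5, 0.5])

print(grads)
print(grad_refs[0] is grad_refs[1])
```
[1.5, 4.5, 1.0]
True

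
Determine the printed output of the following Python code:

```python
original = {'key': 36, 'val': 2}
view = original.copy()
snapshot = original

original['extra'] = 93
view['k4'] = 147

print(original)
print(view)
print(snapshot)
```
{'key': 36, 'val': 2, 'extra': 93}
{'key': 36, 'val': 2, 'k4': 147}
{'key': 36, 'val': 2, 'extra': 93}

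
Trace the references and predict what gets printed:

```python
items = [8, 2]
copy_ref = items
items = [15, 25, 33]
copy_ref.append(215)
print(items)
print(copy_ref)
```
[15, 25, 33]
[8, 2, 215]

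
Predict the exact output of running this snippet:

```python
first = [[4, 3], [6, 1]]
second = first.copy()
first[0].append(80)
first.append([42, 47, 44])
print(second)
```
[[4, 3, 80], [6, 1]]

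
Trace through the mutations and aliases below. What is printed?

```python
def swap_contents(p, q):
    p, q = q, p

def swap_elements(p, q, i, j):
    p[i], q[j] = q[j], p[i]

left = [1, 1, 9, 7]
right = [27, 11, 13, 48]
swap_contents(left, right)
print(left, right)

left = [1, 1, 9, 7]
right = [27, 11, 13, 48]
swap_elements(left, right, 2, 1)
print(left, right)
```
[1, 1, 9, 7] [27, 11, 13, 48]
[1, 1, 11, 7] [27, 9, 13, 48]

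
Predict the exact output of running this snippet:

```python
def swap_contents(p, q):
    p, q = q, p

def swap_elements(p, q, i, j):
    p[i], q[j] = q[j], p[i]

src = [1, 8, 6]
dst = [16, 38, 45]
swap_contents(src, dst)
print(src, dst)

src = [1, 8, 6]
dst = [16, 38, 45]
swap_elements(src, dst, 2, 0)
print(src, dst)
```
[1, 8, 6] [16, 38, 45]
[1, 8, 16] [6, 38, 45]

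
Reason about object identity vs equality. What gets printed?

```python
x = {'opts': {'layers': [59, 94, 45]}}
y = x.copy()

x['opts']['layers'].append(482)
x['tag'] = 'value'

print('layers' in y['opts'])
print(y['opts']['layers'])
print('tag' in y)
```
True
[59, 94, 45, 482]
False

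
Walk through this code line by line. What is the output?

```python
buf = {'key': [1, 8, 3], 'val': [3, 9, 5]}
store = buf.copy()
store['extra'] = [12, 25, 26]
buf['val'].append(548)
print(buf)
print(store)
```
{'key': [1, 8, 3], 'val': [3, 9, 5, 548]}
{'key': [1, 8, 3], 'val': [3, 9, 5, 548], 'extra': [12, 25, 26]}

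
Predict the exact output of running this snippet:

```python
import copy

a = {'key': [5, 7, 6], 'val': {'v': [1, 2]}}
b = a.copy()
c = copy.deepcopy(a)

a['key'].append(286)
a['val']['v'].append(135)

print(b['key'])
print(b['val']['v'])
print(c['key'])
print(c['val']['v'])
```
[5, 7, 6, 286]
[1, 2, 135]
[5, 7, 6]
[1, 2]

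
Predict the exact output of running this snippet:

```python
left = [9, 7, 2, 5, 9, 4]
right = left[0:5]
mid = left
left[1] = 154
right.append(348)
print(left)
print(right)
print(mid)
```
[9, 154, 2, 5, 9, 4]
[9, 7, 2, 5, 9, 348]
[9, 154, 2, 5, 9, 4]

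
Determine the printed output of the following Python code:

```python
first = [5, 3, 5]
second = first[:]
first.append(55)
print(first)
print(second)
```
[5, 3, 5, 55]
[5, 3, 5]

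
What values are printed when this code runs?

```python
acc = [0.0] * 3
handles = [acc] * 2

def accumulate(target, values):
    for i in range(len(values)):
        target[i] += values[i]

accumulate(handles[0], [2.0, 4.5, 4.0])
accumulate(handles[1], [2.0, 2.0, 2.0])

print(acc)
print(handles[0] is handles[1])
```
[4.0, 6.5, 6.0]
True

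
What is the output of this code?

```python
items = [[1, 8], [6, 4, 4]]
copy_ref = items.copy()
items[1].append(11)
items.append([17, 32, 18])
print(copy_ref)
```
[[1, 8], [6, 4, 4, 11]]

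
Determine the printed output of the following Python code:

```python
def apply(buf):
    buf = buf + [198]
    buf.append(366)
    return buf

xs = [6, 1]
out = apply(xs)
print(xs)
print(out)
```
[6, 1]
[6, 1, 198, 366]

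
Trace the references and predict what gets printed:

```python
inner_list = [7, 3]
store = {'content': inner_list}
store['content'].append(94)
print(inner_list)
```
[7, 3, 94]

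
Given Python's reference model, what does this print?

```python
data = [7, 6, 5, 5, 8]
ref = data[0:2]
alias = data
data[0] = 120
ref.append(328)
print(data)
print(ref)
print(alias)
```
[120, 6, 5, 5, 8]
[7, 6, 328]
[120, 6, 5, 5, 8]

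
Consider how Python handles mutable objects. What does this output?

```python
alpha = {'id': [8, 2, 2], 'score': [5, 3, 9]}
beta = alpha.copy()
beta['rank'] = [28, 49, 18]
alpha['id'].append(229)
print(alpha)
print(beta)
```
{'id': [8, 2, 2, 229], 'score': [5, 3, 9]}
{'id': [8, 2, 2, 229], 'score': [5, 3, 9], 'rank': [28, 49, 18]}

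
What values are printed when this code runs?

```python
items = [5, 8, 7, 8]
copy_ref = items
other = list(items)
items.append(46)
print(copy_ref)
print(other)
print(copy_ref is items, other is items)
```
[5, 8, 7, 8, 46]
[5, 8, 7, 8]
True False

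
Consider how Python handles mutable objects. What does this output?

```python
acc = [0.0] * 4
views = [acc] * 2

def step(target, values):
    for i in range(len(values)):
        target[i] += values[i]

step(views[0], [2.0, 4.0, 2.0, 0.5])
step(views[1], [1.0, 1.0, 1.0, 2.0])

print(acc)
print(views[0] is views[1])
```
[3.0, 5.0, 3.0, 2.5]
True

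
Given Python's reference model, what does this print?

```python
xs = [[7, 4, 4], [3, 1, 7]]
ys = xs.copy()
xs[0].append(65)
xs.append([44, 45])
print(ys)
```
[[7, 4, 4, 65], [3, 1, 7]]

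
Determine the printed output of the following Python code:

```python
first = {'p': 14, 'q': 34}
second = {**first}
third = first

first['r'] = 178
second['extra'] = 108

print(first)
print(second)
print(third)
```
{'p': 14, 'q': 34, 'r': 178}
{'p': 14, 'q': 34, 'extra': 108}
{'p': 14, 'q': 34, 'r': 178}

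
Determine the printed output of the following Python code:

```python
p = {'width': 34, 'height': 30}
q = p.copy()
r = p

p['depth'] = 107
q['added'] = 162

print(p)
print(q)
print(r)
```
{'width': 34, 'height': 30, 'depth': 107}
{'width': 34, 'height': 30, 'added': 162}
{'width': 34, 'height': 30, 'depth': 107}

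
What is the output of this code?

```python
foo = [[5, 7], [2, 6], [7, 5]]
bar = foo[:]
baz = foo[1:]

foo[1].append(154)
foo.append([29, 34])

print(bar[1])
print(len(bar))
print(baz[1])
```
[2, 6, 154]
3
[7, 5]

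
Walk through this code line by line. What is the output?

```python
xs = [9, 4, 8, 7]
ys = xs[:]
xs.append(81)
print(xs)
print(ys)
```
[9, 4, 8, 7, 81]
[9, 4, 8, 7]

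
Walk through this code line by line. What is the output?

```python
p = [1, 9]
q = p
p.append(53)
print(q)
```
[1, 9, 53]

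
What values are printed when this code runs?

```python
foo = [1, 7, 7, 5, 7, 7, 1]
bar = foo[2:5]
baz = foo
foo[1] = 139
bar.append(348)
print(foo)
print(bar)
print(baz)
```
[1, 139, 7, 5, 7, 7, 1]
[7, 5, 7, 348]
[1, 139, 7, 5, 7, 7, 1]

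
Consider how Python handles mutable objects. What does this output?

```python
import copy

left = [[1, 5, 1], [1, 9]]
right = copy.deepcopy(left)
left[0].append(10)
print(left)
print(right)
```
[[1, 5, 1, 10], [1, 9]]
[[1, 5, 1], [1, 9]]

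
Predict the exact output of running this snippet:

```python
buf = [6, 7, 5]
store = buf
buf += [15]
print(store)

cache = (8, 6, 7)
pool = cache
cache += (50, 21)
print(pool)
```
[6, 7, 5, 15]
(8, 6, 7)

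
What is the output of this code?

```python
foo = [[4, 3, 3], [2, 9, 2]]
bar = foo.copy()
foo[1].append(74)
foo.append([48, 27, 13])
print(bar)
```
[[4, 3, 3], [2, 9, 2, 74]]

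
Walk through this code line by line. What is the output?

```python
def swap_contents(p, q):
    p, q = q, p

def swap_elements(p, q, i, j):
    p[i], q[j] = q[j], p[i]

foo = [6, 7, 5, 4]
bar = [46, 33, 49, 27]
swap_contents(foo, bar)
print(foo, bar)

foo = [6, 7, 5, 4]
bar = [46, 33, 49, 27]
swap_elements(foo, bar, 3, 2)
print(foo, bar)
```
[6, 7, 5, 4] [46, 33, 49, 27]
[6, 7, 5, 49] [46, 33, 4, 27]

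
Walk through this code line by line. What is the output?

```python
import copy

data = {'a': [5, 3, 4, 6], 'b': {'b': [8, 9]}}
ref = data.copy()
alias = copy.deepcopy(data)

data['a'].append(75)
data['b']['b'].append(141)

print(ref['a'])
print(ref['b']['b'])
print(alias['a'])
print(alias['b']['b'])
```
[5, 3, 4, 6, 75]
[8, 9, 141]
[5, 3, 4, 6]
[8, 9]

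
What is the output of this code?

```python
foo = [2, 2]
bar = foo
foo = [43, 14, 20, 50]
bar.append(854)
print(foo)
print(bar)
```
[43, 14, 20, 50]
[2, 2, 854]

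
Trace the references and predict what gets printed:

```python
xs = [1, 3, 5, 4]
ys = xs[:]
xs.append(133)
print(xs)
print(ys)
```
[1, 3, 5, 4, 133]
[1, 3, 5, 4]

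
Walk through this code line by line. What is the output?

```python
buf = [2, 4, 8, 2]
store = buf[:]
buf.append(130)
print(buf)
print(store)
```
[2, 4, 8, 2, 130]
[2, 4, 8, 2]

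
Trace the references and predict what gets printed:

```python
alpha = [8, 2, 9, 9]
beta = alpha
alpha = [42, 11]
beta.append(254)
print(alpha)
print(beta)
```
[42, 11]
[8, 2, 9, 9, 254]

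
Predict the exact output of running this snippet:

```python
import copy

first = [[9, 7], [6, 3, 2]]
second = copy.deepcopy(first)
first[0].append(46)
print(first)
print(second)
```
[[9, 7, 46], [6, 3, 2]]
[[9, 7], [6, 3, 2]]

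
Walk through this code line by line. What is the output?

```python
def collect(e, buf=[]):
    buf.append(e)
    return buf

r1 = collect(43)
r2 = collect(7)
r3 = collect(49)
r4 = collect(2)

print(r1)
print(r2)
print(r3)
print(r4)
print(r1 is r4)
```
[43, 7, 49, 2]
[43, 7, 49, 2]
[43, 7, 49, 2]
[43, 7, 49, 2]
True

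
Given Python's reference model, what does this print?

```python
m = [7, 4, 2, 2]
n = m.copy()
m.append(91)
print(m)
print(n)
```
[7, 4, 2, 2, 91]
[7, 4, 2, 2]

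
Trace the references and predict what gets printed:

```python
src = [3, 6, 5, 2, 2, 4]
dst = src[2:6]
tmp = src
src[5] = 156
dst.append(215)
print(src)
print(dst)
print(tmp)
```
[3, 6, 5, 2, 2, 156]
[5, 2, 2, 4, 215]
[3, 6, 5, 2, 2, 156]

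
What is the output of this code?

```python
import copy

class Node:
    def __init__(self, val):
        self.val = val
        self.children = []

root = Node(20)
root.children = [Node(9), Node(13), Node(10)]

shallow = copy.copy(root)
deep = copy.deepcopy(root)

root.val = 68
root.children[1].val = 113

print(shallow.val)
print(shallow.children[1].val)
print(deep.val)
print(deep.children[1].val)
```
20
113
20
13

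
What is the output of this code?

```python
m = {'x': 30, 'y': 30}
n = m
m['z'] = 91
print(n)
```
{'x': 30, 'y': 30, 'z': 91}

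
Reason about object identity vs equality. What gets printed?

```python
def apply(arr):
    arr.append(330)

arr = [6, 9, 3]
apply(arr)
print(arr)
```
[6, 9, 3, 330]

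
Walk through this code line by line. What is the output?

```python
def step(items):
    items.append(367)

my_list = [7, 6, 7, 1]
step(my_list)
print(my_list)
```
[7, 6, 7, 1, 367]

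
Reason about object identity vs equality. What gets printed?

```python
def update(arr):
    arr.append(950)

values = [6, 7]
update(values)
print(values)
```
[6, 7, 950]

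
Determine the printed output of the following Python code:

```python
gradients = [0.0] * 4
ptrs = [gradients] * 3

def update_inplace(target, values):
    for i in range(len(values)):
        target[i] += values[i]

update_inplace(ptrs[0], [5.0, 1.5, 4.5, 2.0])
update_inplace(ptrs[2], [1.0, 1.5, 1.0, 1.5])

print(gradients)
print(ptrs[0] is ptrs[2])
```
[6.0, 3.0, 5.5, 3.5]
True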